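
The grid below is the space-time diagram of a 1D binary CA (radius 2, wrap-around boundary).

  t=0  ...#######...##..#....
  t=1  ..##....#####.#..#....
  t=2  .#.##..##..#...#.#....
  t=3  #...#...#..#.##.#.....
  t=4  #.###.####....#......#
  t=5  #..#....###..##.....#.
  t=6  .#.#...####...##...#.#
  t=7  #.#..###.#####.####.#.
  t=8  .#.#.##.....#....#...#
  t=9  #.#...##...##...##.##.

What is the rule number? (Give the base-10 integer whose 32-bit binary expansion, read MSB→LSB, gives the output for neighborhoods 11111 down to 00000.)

1359115932

  [31] ##### => .  t=0,i=5
  [30] ####. => #  t=0,i=8
  [29] ###.# => .  t=1,i=12
  [28] ###.. => #  t=0,i=9
  [27] ##.## => .  t=4,i=1
  [26] ##.#. => .  t=1,i=13
  [25] ##..# => .  t=0,i=15
  [24] ##... => #  t=0,i=10
  [23] #.### => .  t=4,i=2
  [22] #.##. => .  t=2,i=3
  [21] #.#.# => .  t=6,i=1
  [20] #.#.. => .  t=1,i=14
  [19] #..## => .  t=2,i=6
  [18] #..#. => .  t=0,i=16
  [17] #...# => #  t=0,i=11
  [16] #.... => .  t=0,i=19
  [15] .#### => .  t=0,i=4
  [14] .###. => #  t=4,i=3
  [13] .##.# => #  t=3,i=14
  [12] .##.. => #  t=0,i=14
  [11] .#.## => .  t=2,i=2
  [10] .#.#. => #  t=2,i=16
  [9] .#..# => #  t=1,i=15
  [8] .#... => .  t=0,i=18
  [7] ..### => #  t=0,i=3
  [6] ..##. => .  t=0,i=13
  [5] ..#.# => .  t=2,i=1
  [4] ..#.. => #  t=0,i=17
  [3] ...## => #  t=0,i=2
  [2] ...#. => #  t=2,i=0
  [1] ....# => .  t=0,i=1
  [0] ..... => .  t=0,i=0
  bits 01010001000000100111011010011100 = 1359115932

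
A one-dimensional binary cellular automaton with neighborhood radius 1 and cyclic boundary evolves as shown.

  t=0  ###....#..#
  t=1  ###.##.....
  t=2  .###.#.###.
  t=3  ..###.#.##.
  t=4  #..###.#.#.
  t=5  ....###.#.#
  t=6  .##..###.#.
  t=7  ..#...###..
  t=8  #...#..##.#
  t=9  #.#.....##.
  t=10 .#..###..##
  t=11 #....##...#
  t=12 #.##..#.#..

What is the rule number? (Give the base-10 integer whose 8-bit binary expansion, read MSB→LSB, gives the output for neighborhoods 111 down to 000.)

  ### -> #   bit 7 = 1  t=0,i=0
  ##. -> #   bit 6 = 1  t=0,i=2
  #.# -> #   bit 5 = 1  t=1,i=3
  #.. -> .   bit 4 = 0  t=0,i=3
  .## -> .   bit 3 = 0  t=0,i=10
  .#. -> .   bit 2 = 0  t=0,i=7
  ..# -> .   bit 1 = 0  t=0,i=6
  ... -> #   bit 0 = 1  t=0,i=4
  bits 11100001 = 225

225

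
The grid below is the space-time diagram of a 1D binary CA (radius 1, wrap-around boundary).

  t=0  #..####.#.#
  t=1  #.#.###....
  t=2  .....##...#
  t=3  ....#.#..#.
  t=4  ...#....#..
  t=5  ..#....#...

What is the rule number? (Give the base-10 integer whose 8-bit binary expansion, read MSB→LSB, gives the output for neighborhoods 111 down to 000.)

  ### -> #   bit 7 = 1  t=0,i=4
  ##. -> #   bit 6 = 1  t=0,i=0
  #.# -> .   bit 5 = 0  t=0,i=7
  #.. -> .   bit 4 = 0  t=0,i=1
  .## -> .   bit 3 = 0  t=0,i=3
  .#. -> .   bit 2 = 0  t=0,i=8
  ..# -> #   bit 1 = 1  t=0,i=2
  ... -> .   bit 0 = 0  t=1,i=8
  bits 11000010 = 194

194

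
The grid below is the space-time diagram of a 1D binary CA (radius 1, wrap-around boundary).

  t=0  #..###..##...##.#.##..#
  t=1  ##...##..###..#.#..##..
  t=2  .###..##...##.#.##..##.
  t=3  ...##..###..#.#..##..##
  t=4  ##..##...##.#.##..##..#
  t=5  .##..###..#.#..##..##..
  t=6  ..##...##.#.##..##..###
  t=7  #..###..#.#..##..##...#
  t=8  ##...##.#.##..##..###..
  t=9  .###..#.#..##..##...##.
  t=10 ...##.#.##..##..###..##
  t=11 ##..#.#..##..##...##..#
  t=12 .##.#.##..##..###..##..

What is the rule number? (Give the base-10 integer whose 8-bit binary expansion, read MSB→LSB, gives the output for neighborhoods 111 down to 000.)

  nb ###: next=.  (t=0,i=4, bit7=0)
  nb ##.: next=#  (t=0,i=0, bit6=1)
  nb #.#: next=.  (t=0,i=15, bit5=0)
  nb #..: next=#  (t=0,i=1, bit4=1)
  nb .##: next=.  (t=0,i=3, bit3=0)
  nb .#.: next=#  (t=0,i=16, bit2=1)
  nb ..#: next=.  (t=0,i=2, bit1=0)
  nb ...: next=#  (t=0,i=11, bit0=1)
  bits 01010101 = 85

85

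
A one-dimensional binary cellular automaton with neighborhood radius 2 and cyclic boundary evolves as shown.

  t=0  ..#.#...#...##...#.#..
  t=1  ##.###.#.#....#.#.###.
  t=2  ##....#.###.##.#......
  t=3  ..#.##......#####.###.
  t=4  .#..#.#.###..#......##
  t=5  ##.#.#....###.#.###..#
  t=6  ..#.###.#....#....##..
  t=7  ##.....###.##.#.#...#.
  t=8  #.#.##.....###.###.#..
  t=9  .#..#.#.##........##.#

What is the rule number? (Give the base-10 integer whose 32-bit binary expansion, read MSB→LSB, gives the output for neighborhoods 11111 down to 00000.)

391423239

  ##### -> .   bit 31 = 0  t=3,i=14
  ####. -> .   bit 30 = 0  t=3,i=15
  ###.# -> .   bit 29 = 0  t=1,i=5
  ###.. -> #   bit 28 = 1  t=3,i=20
  ##.## -> .   bit 27 = 0  t=1,i=2
  ##.#. -> #   bit 26 = 1  t=1,i=6
  ##..# -> #   bit 25 = 1  t=4,i=11
  ##... -> #   bit 24 = 1  t=0,i=14
  #.### -> .   bit 23 = 0  t=1,i=3
  #.##. -> #   bit 22 = 1  t=1,i=0
  #.#.# -> .   bit 21 = 0  t=1,i=7
  #.#.. -> #   bit 20 = 1  t=0,i=4
  #..## -> .   bit 19 = 0  t=5,i=20
  #..#. -> #   bit 18 = 1  t=4,i=3
  #...# -> .   bit 17 = 0  t=0,i=6
  #.... -> .   bit 16 = 0  t=0,i=21
  .#### -> #   bit 15 = 1  t=3,i=13
  .###. -> .   bit 14 = 0  t=1,i=4
  .##.# -> #   bit 13 = 1  t=1,i=1
  .##.. -> .   bit 12 = 0  t=0,i=13
  .#.## -> .   bit 11 = 0  t=1,i=17
  .#.#. -> #   bit 10 = 1  t=0,i=3
  .#..# -> .   bit 9 = 0  t=4,i=2
  .#... -> #   bit 8 = 1  t=0,i=5
  ..### -> .   bit 7 = 0  t=3,i=12
  ..##. -> .   bit 6 = 0  t=0,i=12
  ..#.# -> .   bit 5 = 0  t=0,i=2
  ..#.. -> .   bit 4 = 0  t=0,i=8
  ...## -> .   bit 3 = 0  t=0,i=11
  ...#. -> #   bit 2 = 1  t=0,i=1
  ....# -> #   bit 1 = 1  t=0,i=0
  ..... -> #   bit 0 = 1  t=2,i=18
  bits 00010111010101001010010100000111 = 391423239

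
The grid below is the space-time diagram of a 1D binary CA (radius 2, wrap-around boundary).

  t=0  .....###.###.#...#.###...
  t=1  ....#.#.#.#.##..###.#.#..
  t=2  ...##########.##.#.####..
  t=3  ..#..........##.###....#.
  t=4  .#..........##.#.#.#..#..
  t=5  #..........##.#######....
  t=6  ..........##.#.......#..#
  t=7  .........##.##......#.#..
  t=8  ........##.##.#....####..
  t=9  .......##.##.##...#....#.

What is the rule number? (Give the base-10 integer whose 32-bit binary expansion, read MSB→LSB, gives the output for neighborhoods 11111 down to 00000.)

  #####|.  b31=0 t=2,i=5
  ####.|.  b30=0 t=2,i=11
  ###.#|.  b29=0 t=0,i=7
  ###..|.  b28=0 t=0,i=21
  ##.##|#  b27=1 t=0,i=8
  ##.#.|#  b26=1 t=0,i=12
  ##..#|#  b25=1 t=1,i=14
  ##...|#  b24=1 t=0,i=22
  #.###|.  b23=0 t=0,i=9
  #.##.|#  b22=1 t=1,i=12
  #.#.#|#  b21=1 t=1,i=6
  #.#..|#  b20=1 t=0,i=13
  #..##|#  b19=1 t=1,i=15
  #..#.|.  b18=0 t=4,i=21
  #...#|.  b17=0 t=0,i=15
  #....|.  b16=0 t=0,i=23
  .####|.  b15=0 t=2,i=4
  .###.|#  b14=1 t=0,i=6
  .##.#|.  b13=0 t=2,i=15
  .##..|.  b12=0 t=1,i=13
  .#.##|#  b11=1 t=0,i=18
  .#.#.|#  b10=1 t=1,i=5
  .#..#|#  b9=1 t=4,i=20
  .#...|.  b8=0 t=0,i=14
  ..###|.  b7=0 t=0,i=5
  ..##.|#  b6=1 t=3,i=13
  ..#.#|#  b5=1 t=0,i=17
  ..#..|.  b4=0 t=3,i=2
  ...##|#  b3=1 t=0,i=4
  ...#.|#  b2=1 t=0,i=16
  ....#|.  b1=0 t=0,i=3
  .....|.  b0=0 t=0,i=0
  bits 00001111011110000100111001101100 = 259542636

259542636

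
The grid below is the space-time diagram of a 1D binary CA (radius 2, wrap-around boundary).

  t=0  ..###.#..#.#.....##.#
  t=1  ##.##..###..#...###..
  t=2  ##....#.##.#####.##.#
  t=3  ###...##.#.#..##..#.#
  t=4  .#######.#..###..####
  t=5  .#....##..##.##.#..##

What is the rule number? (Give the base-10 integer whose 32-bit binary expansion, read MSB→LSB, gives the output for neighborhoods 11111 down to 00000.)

1907256184

  ##### -> .   bit 31 = 0  t=2,i=13
  ####. -> #   bit 30 = 1  t=2,i=14
  ###.# -> #   bit 29 = 1  t=0,i=4
  ###.. -> #   bit 28 = 1  t=1,i=9
  ##.## -> .   bit 27 = 0  t=1,i=2
  ##.#. -> .   bit 26 = 0  t=0,i=5
  ##..# -> .   bit 25 = 0  t=1,i=5
  ##... -> #   bit 24 = 1  t=2,i=2
  #.### -> #   bit 23 = 1  t=2,i=11
  #.##. -> .   bit 22 = 0  t=1,i=3
  #.#.# -> #   bit 21 = 1  t=3,i=9
  #.#.. -> .   bit 20 = 0  t=0,i=6
  #..## -> #   bit 19 = 1  t=0,i=1
  #..#. -> #   bit 18 = 1  t=0,i=8
  #...# -> #   bit 17 = 1  t=1,i=14
  #.... -> .   bit 16 = 0  t=0,i=13
  .#### -> .   bit 15 = 0  t=2,i=12
  .###. -> #   bit 14 = 1  t=0,i=3
  .##.# -> #   bit 13 = 1  t=0,i=18
  .##.. -> .   bit 12 = 0  t=1,i=4
  .#.## -> #   bit 11 = 1  t=2,i=7
  .#.#. -> .   bit 10 = 0  t=0,i=10
  .#..# -> #   bit 9 = 1  t=0,i=0
  .#... -> #   bit 8 = 1  t=0,i=12
  ..### -> .   bit 7 = 0  t=0,i=2
  ..##. -> #   bit 6 = 1  t=0,i=17
  ..#.# -> #   bit 5 = 1  t=0,i=9
  ..#.. -> #   bit 4 = 1  t=1,i=12
  ...## -> #   bit 3 = 1  t=0,i=16
  ...#. -> .   bit 2 = 0  t=2,i=5
  ....# -> .   bit 1 = 0  t=0,i=15
  ..... -> .   bit 0 = 0  t=0,i=14
  bits 01110001101011100110101101111000 = 1907256184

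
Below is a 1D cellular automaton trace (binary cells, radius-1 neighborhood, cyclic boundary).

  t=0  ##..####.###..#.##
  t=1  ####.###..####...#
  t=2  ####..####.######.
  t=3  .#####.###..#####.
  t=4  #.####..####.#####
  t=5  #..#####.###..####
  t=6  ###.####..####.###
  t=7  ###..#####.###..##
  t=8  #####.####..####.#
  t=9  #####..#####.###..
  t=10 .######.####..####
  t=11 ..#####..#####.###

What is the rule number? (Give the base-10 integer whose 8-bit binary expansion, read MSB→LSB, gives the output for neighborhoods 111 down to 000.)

211

  ###|#  b7=1 t=0,i=0
  ##.|#  b6=1 t=0,i=1
  #.#|.  b5=0 t=0,i=8
  #..|#  b4=1 t=0,i=2
  .##|.  b3=0 t=0,i=4
  .#.|.  b2=0 t=0,i=14
  ..#|#  b1=1 t=0,i=3
  ...|#  b0=1 t=1,i=15
  bits 11010011 = 211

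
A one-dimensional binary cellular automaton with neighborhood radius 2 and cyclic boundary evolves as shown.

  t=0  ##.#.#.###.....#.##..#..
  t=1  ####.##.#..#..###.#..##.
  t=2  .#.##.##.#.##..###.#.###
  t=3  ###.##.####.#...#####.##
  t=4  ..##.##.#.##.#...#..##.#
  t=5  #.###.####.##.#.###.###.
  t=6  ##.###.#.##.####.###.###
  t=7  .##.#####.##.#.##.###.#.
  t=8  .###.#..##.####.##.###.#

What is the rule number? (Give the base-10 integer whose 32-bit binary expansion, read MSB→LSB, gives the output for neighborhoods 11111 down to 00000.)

  [31] ##### => .  t=3,i=0
  [30] ####. => .  t=1,i=2
  [29] ###.# => #  t=1,i=3
  [28] ###.. => .  t=0,i=9
  [27] ##.## => #  t=1,i=4
  [26] ##.#. => #  t=0,i=2
  [25] ##..# => .  t=0,i=19
  [24] ##... => .  t=0,i=10
  [23] #.### => .  t=0,i=7
  [22] #.##. => .  t=0,i=17
  [21] #.#.# => #  t=0,i=3
  [20] #.#.. => .  t=1,i=8
  [19] #..## => .  t=0,i=23
  [18] #..#. => .  t=0,i=20
  [17] #...# => .  t=3,i=14
  [16] #.... => #  t=0,i=11
  [15] .#### => #  t=1,i=1
  [14] .###. => #  t=0,i=8
  [13] .##.# => #  t=0,i=1
  [12] .##.. => #  t=0,i=18
  [11] .#.## => #  t=0,i=6
  [10] .#.#. => .  t=0,i=4
  [9] .#..# => #  t=0,i=22
  [8] .#... => #  t=3,i=13
  [7] ..### => .  t=1,i=14
  [6] ..##. => #  t=0,i=0
  [5] ..#.# => #  t=0,i=15
  [4] ..#.. => #  t=0,i=21
  [3] ...## => .  t=3,i=15
  [2] ...#. => #  t=0,i=14
  [1] ....# => .  t=0,i=13
  [0] ..... => .  t=0,i=12
  bits 00101100001000011111101101110100 = 740424564

740424564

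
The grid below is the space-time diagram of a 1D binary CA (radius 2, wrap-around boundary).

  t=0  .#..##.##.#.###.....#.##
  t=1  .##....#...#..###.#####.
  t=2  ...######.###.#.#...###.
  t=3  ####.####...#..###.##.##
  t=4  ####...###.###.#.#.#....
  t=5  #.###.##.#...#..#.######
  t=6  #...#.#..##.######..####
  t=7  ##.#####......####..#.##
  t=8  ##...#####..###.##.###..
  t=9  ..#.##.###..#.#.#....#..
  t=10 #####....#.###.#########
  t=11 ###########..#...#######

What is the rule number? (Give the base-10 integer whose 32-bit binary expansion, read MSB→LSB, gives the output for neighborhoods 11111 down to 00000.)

  #####|#  b31=1 t=1,i=20
  ####.|#  b30=1 t=1,i=21
  ###.#|#  b29=1 t=1,i=16
  ###..|#  b28=1 t=0,i=14
  ##.##|.  b27=0 t=0,i=6
  ##.#.|.  b26=0 t=0,i=0
  ##..#|.  b25=0 t=1,i=23
  ##...|#  b24=1 t=0,i=15
  #.###|.  b23=0 t=0,i=12
  #.##.|#  b22=1 t=0,i=7
  #.#.#|.  b21=0 t=0,i=10
  #.#..|#  b20=1 t=0,i=1
  #..##|.  b19=0 t=0,i=3
  #..#.|#  b18=1 t=5,i=15
  #...#|.  b17=0 t=1,i=9
  #....|#  b16=1 t=0,i=16
  .####|.  b15=0 t=1,i=19
  .###.|.  b14=0 t=0,i=13
  .##.#|.  b13=0 t=0,i=5
  .##..|.  b12=0 t=1,i=2
  .#.##|#  b11=1 t=0,i=11
  .#.#.|#  b10=1 t=2,i=15
  .#..#|#  b9=1 t=0,i=2
  .#...|#  b8=1 t=1,i=8
  ..###|#  b7=1 t=1,i=14
  ..##.|.  b6=0 t=0,i=4
  ..#.#|#  b5=1 t=0,i=20
  ..#..|#  b4=1 t=1,i=7
  ...##|#  b3=1 t=2,i=2
  ...#.|#  b2=1 t=0,i=19
  ....#|#  b1=1 t=0,i=18
  .....|.  b0=0 t=0,i=17
  bits 11110001010101010000111110111110 = 4048883646

4048883646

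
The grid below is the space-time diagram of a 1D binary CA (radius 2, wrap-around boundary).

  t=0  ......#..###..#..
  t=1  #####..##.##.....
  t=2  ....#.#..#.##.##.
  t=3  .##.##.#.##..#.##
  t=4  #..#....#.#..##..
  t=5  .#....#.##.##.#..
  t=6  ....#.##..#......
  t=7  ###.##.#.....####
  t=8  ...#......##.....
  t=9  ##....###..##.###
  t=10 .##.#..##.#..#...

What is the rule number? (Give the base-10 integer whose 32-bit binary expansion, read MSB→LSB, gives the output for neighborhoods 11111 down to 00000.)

419978787

  [31] ##### => .  t=1,i=2
  [30] ####. => .  t=1,i=3
  [29] ###.# => .  t=7,i=2
  [28] ###.. => #  t=0,i=11
  [27] ##.## => #  t=1,i=9
  [26] ##.#. => .  t=3,i=6
  [25] ##..# => .  t=0,i=12
  [24] ##... => #  t=1,i=12
  [23] #.### => .  t=9,i=14
  [22] #.##. => .  t=1,i=10
  [21] #.#.# => .  t=3,i=7
  [20] #.#.. => .  t=2,i=6
  [19] #..## => #  t=0,i=8
  [18] #..#. => .  t=0,i=13
  [17] #...# => .  t=5,i=16
  [16] #.... => .  t=0,i=16
  [15] .#### => .  t=1,i=1
  [14] .###. => #  t=0,i=10
  [13] .##.# => .  t=1,i=8
  [12] .##.. => #  t=1,i=11
  [11] .#.## => #  t=2,i=10
  [10] .#.#. => #  t=2,i=5
  [9] .#..# => #  t=0,i=7
  [8] .#... => .  t=0,i=15
  [7] ..### => .  t=0,i=9
  [6] ..##. => .  t=1,i=7
  [5] ..#.# => #  t=2,i=4
  [4] ..#.. => .  t=0,i=6
  [3] ...## => .  t=1,i=16
  [2] ...#. => .  t=0,i=5
  [1] ....# => #  t=0,i=4
  [0] ..... => #  t=0,i=0
  bits 00011001000010000101111000100011 = 419978787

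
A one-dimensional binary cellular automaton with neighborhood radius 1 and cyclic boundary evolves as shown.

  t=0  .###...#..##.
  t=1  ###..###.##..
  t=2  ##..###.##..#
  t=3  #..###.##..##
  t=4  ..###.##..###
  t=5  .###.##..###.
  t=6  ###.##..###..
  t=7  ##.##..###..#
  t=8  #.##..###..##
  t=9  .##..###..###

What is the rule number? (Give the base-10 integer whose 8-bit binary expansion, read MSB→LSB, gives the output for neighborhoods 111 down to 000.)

175

  nb ###: next=#  (t=0,i=2, bit7=1)
  nb ##.: next=.  (t=0,i=3, bit6=0)
  nb #.#: next=#  (t=1,i=8, bit5=1)
  nb #..: next=.  (t=0,i=4, bit4=0)
  nb .##: next=#  (t=0,i=1, bit3=1)
  nb .#.: next=#  (t=0,i=7, bit2=1)
  nb ..#: next=#  (t=0,i=0, bit1=1)
  nb ...: next=#  (t=0,i=5, bit0=1)
  bits 10101111 = 175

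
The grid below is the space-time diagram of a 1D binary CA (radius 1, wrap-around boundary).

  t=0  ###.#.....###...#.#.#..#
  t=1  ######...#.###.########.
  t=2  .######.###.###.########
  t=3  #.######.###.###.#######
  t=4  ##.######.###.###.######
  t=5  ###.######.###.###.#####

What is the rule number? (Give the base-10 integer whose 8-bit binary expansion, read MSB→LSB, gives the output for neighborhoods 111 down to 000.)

  ### -> #   bit 7 = 1  t=0,i=0
  ##. -> #   bit 6 = 1  t=0,i=2
  #.# -> #   bit 5 = 1  t=0,i=3
  #.. -> #   bit 4 = 1  t=0,i=5
  .## -> .   bit 3 = 0  t=0,i=10
  .#. -> #   bit 2 = 1  t=0,i=4
  ..# -> #   bit 1 = 1  t=0,i=9
  ... -> .   bit 0 = 0  t=0,i=6
  bits 11110110 = 246

246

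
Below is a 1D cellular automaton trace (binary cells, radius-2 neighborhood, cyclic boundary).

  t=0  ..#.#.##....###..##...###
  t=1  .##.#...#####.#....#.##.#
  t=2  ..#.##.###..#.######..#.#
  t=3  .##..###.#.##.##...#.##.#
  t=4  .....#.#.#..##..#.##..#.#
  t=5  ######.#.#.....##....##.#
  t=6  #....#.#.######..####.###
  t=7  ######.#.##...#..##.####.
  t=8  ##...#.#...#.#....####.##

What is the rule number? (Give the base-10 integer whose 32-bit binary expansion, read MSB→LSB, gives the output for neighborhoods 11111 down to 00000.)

968204719

  [31] ##### => .  t=1,i=10
  [30] ####. => .  t=1,i=11
  [29] ###.# => #  t=1,i=12
  [28] ###.. => #  t=0,i=14
  [27] ##.## => #  t=2,i=6
  [26] ##.#. => .  t=1,i=3
  [25] ##..# => .  t=0,i=0
  [24] ##... => #  t=0,i=8
  [23] #.### => #  t=2,i=7
  [22] #.##. => .  t=0,i=6
  [21] #.#.# => #  t=0,i=4
  [20] #.#.. => #  t=1,i=4
  [19] #..## => .  t=0,i=16
  [18] #..#. => #  t=0,i=1
  [17] #...# => .  t=0,i=20
  [16] #.... => #  t=0,i=9
  [15] .#### => #  t=1,i=9
  [14] .###. => .  t=0,i=13
  [13] .##.# => #  t=1,i=2
  [12] .##.. => .  t=0,i=7
  [11] .#.## => .  t=0,i=5
  [10] .#.#. => .  t=0,i=3
  [9] .#..# => .  t=2,i=0
  [8] .#... => #  t=1,i=5
  [7] ..### => #  t=0,i=12
  [6] ..##. => .  t=0,i=17
  [5] ..#.# => #  t=0,i=2
  [4] ..#.. => .  t=7,i=14
  [3] ...## => #  t=0,i=11
  [2] ...#. => #  t=1,i=18
  [1] ....# => #  t=0,i=10
  [0] ..... => #  t=4,i=2
  bits 00111001101101011010000110101111 = 968204719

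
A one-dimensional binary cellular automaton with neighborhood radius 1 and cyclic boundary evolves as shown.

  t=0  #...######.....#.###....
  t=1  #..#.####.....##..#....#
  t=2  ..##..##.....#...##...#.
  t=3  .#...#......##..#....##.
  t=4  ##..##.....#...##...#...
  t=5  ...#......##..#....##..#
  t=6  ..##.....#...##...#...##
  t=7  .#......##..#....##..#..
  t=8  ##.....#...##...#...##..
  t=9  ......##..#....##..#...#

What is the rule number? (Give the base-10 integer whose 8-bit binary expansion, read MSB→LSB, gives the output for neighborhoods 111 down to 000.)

  ###|#  b7=1 t=0,i=5
  ##.|.  b6=0 t=0,i=9
  #.#|.  b5=0 t=0,i=16
  #..|.  b4=0 t=0,i=1
  .##|.  b3=0 t=0,i=4
  .#.|#  b2=1 t=0,i=0
  ..#|#  b1=1 t=0,i=3
  ...|.  b0=0 t=0,i=2
  bits 10000110 = 134

134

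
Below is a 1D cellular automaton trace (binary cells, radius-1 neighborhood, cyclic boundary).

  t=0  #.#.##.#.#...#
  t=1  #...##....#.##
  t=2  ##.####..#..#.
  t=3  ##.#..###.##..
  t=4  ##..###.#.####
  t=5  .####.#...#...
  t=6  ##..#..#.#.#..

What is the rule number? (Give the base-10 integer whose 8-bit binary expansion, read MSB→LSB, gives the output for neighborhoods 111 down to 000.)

  nb ###: next=.  (t=1,i=13, bit7=0)
  nb ##.: next=#  (t=0,i=0, bit6=1)
  nb #.#: next=.  (t=0,i=1, bit5=0)
  nb #..: next=#  (t=0,i=10, bit4=1)
  nb .##: next=#  (t=0,i=4, bit3=1)
  nb .#.: next=.  (t=0,i=2, bit2=0)
  nb ..#: next=#  (t=0,i=12, bit1=1)
  nb ...: next=.  (t=0,i=11, bit0=0)
  bits 01011010 = 90

90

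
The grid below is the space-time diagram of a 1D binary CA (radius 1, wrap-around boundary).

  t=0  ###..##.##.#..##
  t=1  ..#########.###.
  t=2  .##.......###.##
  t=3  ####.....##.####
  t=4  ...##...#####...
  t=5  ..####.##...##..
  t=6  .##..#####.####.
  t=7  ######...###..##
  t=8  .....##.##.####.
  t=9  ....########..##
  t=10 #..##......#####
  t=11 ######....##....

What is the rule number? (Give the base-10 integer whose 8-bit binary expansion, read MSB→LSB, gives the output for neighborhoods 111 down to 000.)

  ###|.  b7=0 t=0,i=0
  ##.|#  b6=1 t=0,i=2
  #.#|#  b5=1 t=0,i=7
  #..|#  b4=1 t=0,i=3
  .##|#  b3=1 t=0,i=5
  .#.|.  b2=0 t=0,i=11
  ..#|#  b1=1 t=0,i=4
  ...|.  b0=0 t=1,i=0
  bits 01111010 = 122

122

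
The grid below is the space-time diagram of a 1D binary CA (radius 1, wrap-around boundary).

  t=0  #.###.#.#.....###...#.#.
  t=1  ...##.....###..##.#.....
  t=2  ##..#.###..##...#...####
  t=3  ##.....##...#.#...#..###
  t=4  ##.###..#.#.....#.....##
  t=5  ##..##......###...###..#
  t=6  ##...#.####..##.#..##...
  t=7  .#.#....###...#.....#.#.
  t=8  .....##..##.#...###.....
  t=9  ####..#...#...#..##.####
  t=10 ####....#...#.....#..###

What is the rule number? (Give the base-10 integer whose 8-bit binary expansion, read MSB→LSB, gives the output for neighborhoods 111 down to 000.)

  [7] ### => #  t=0,i=3
  [6] ##. => #  t=0,i=4
  [5] #.# => .  t=0,i=1
  [4] #.. => .  t=0,i=9
  [3] .## => .  t=0,i=2
  [2] .#. => .  t=0,i=0
  [1] ..# => .  t=0,i=13
  [0] ... => #  t=0,i=10
  bits 11000001 = 193

193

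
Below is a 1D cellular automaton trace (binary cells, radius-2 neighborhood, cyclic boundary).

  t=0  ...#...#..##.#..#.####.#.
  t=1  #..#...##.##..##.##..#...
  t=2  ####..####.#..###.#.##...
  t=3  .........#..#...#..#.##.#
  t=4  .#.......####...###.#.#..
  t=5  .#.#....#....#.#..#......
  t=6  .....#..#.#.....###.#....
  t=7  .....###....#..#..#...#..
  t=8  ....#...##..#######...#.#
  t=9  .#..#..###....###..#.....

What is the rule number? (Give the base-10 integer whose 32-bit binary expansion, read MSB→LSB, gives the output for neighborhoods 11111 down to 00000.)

2844080728

  ##### -> #   bit 31 = 1  t=8,i=14
  ####. -> .   bit 30 = 0  t=0,i=20
  ###.# -> #   bit 29 = 1  t=0,i=21
  ###.. -> .   bit 28 = 0  t=2,i=3
  ##.## -> #   bit 27 = 1  t=1,i=9
  ##.#. -> .   bit 26 = 0  t=0,i=12
  ##..# -> .   bit 25 = 0  t=1,i=12
  ##... -> #   bit 24 = 1  t=2,i=22
  #.### -> #   bit 23 = 1  t=0,i=18
  #.##. -> .   bit 22 = 0  t=1,i=10
  #.#.# -> .   bit 21 = 0  t=2,i=18
  #.#.. -> .   bit 20 = 0  t=0,i=13
  #..## -> .   bit 19 = 0  t=0,i=9
  #..#. -> #   bit 18 = 1  t=0,i=15
  #...# -> .   bit 17 = 0  t=0,i=5
  #.... -> #   bit 16 = 1  t=0,i=0
  .#### -> .   bit 15 = 0  t=0,i=19
  .###. -> .   bit 14 = 0  t=2,i=15
  .##.# -> #   bit 13 = 1  t=0,i=11
  .##.. -> #   bit 12 = 1  t=1,i=11
  .#.## -> #   bit 11 = 1  t=0,i=17
  .#.#. -> .   bit 10 = 0  t=4,i=21
  .#..# -> #   bit 9 = 1  t=0,i=8
  .#... -> .   bit 8 = 0  t=0,i=4
  ..### -> .   bit 7 = 0  t=2,i=0
  ..##. -> #   bit 6 = 1  t=0,i=10
  ..#.# -> .   bit 5 = 0  t=0,i=16
  ..#.. -> #   bit 4 = 1  t=0,i=3
  ...## -> #   bit 3 = 1  t=1,i=6
  ...#. -> .   bit 2 = 0  t=0,i=2
  ....# -> .   bit 1 = 0  t=0,i=1
  ..... -> .   bit 0 = 0  t=3,i=2
  bits 10101001100001010011101001011000 = 2844080728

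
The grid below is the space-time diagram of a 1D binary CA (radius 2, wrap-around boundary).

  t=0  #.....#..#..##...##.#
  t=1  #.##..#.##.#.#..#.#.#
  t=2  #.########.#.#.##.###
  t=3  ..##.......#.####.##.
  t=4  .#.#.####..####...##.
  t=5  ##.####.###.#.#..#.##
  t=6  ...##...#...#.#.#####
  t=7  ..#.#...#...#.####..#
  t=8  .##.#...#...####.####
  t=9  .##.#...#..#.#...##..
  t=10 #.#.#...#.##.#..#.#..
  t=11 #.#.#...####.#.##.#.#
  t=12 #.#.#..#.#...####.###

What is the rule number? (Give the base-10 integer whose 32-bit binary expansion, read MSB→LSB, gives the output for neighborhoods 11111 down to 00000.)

  #####|.  b31=0 t=2,i=4
  ####.|.  b30=0 t=2,i=8
  ###.#|.  b29=0 t=2,i=0
  ###..|#  b28=1 t=4,i=8
  ##.##|.  b27=0 t=0,i=19
  ##.#.|.  b26=0 t=1,i=10
  ##..#|#  b25=1 t=1,i=4
  ##...|.  b24=0 t=0,i=1
  #.###|#  b23=1 t=2,i=2
  #.##.|#  b22=1 t=0,i=20
  #.#.#|#  b21=1 t=1,i=11
  #.#..|#  b20=1 t=1,i=13
  #..##|#  b19=1 t=0,i=11
  #..#.|#  b18=1 t=0,i=8
  #...#|.  b17=0 t=0,i=15
  #....|#  b16=1 t=0,i=2
  .####|#  b15=1 t=2,i=3
  .###.|.  b14=0 t=5,i=9
  .##.#|#  b13=1 t=0,i=18
  .##..|#  b12=1 t=0,i=0
  .#.##|#  b11=1 t=1,i=7
  .#.#.|.  b10=0 t=1,i=12
  .#..#|.  b9=0 t=0,i=7
  .#...|.  b8=0 t=6,i=9
  ..###|.  b7=0 t=4,i=11
  ..##.|.  b6=0 t=0,i=12
  ..#.#|#  b5=1 t=1,i=6
  ..#..|#  b4=1 t=0,i=6
  ...##|#  b3=1 t=0,i=16
  ...#.|.  b2=0 t=0,i=5
  ....#|.  b1=0 t=0,i=4
  .....|#  b0=1 t=0,i=3
  bits 00010010111111011011100000111001 = 318617657

318617657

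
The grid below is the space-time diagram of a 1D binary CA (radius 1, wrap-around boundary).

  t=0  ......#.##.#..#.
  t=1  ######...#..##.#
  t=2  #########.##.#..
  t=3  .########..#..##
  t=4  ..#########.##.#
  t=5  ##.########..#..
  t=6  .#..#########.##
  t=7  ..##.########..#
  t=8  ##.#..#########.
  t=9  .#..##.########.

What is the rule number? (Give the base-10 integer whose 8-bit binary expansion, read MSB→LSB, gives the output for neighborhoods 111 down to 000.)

  ###|#  b7=1 t=1,i=0
  ##.|#  b6=1 t=0,i=9
  #.#|.  b5=0 t=0,i=7
  #..|#  b4=1 t=0,i=12
  .##|.  b3=0 t=0,i=8
  .#.|.  b2=0 t=0,i=6
  ..#|#  b1=1 t=0,i=5
  ...|#  b0=1 t=0,i=0
  bits 11010011 = 211

211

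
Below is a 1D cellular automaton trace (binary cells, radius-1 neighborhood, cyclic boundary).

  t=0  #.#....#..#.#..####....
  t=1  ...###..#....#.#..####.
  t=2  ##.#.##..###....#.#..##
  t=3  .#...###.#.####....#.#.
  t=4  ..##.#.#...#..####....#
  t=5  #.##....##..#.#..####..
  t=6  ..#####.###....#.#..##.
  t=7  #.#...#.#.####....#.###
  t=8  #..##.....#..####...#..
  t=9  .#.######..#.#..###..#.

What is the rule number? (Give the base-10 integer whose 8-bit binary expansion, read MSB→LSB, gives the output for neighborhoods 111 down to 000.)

89

  nb ###: next=.  (t=0,i=16, bit7=0)
  nb ##.: next=#  (t=0,i=18, bit6=1)
  nb #.#: next=.  (t=0,i=1, bit5=0)
  nb #..: next=#  (t=0,i=3, bit4=1)
  nb .##: next=#  (t=0,i=15, bit3=1)
  nb .#.: next=.  (t=0,i=0, bit2=0)
  nb ..#: next=.  (t=0,i=6, bit1=0)
  nb ...: next=#  (t=0,i=4, bit0=1)
  bits 01011001 = 89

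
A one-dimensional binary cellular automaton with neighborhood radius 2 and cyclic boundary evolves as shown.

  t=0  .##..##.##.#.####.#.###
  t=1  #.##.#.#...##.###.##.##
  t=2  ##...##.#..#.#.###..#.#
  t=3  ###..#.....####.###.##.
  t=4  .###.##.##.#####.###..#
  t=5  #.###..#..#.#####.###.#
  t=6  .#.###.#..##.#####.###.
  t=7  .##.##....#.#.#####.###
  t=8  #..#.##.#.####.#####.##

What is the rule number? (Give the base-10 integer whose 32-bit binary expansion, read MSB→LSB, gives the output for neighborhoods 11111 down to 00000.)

  nb #####: next=#  (t=4,i=13, bit31=1)
  nb ####.: next=#  (t=0,i=15, bit30=1)
  nb ###.#: next=#  (t=0,i=16, bit29=1)
  nb ###..: next=#  (t=2,i=1, bit28=1)
  nb ##.##: next=#  (t=0,i=0, bit27=1)
  nb ##.#.: next=.  (t=0,i=10, bit26=0)
  nb ##..#: next=#  (t=0,i=3, bit25=1)
  nb ##...: next=#  (t=2,i=2, bit24=1)
  nb #.###: next=.  (t=0,i=13, bit23=0)
  nb #.##.: next=.  (t=0,i=1, bit22=0)
  nb #.#.#: next=#  (t=0,i=11, bit21=1)
  nb #.#..: next=.  (t=1,i=7, bit20=0)
  nb #..##: next=.  (t=0,i=4, bit19=0)
  nb #..#.: next=.  (t=2,i=10, bit18=0)
  nb #...#: next=.  (t=1,i=9, bit17=0)
  nb #....: next=.  (t=3,i=7, bit16=0)
  nb .####: next=#  (t=0,i=14, bit15=1)
  nb .###.: next=#  (t=0,i=21, bit14=1)
  nb .##.#: next=.  (t=0,i=6, bit13=0)
  nb .##..: next=#  (t=0,i=2, bit12=1)
  nb .#.##: next=#  (t=0,i=12, bit11=1)
  nb .#.#.: next=#  (t=1,i=6, bit10=1)
  nb .#..#: next=.  (t=2,i=9, bit9=0)
  nb .#...: next=#  (t=1,i=8, bit8=1)
  nb ..###: next=#  (t=3,i=11, bit7=1)
  nb ..##.: next=#  (t=0,i=5, bit6=1)
  nb ..#.#: next=#  (t=2,i=11, bit5=1)
  nb ..#..: next=#  (t=3,i=5, bit4=1)
  nb ...##: next=.  (t=1,i=10, bit3=0)
  nb ...#.: next=.  (t=7,i=9, bit2=0)
  nb ....#: next=#  (t=3,i=9, bit1=1)
  nb .....: next=#  (t=3,i=8, bit0=1)
  bits 11111011001000001101110111110011 = 4213235187

4213235187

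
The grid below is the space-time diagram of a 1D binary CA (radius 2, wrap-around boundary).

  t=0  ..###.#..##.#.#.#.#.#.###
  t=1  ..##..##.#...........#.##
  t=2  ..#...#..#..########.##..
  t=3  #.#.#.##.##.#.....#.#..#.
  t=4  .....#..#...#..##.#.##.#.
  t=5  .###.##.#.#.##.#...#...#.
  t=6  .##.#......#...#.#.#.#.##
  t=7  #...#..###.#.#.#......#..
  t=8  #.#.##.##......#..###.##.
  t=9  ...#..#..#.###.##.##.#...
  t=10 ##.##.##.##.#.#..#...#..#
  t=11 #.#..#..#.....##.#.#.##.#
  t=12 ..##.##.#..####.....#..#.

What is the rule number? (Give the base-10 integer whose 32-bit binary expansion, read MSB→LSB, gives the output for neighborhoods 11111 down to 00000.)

  nb #####: next=.  (t=2,i=14, bit31=0)
  nb ####.: next=#  (t=2,i=18, bit30=1)
  nb ###.#: next=.  (t=0,i=4, bit29=0)
  nb ###..: next=#  (t=0,i=24, bit28=1)
  nb ##.##: next=#  (t=2,i=20, bit27=1)
  nb ##.#.: next=.  (t=0,i=5, bit26=0)
  nb ##..#: next=.  (t=0,i=0, bit25=0)
  nb ##...: next=#  (t=2,i=23, bit24=1)
  nb #.###: next=.  (t=0,i=22, bit23=0)
  nb #.##.: next=.  (t=1,i=23, bit22=0)
  nb #.#.#: next=.  (t=0,i=12, bit21=0)
  nb #.#..: next=#  (t=0,i=6, bit20=1)
  nb #..##: next=.  (t=0,i=1, bit19=0)
  nb #..#.: next=.  (t=2,i=8, bit18=0)
  nb #...#: next=#  (t=2,i=4, bit17=1)
  nb #....: next=.  (t=1,i=11, bit16=0)
  nb .####: next=.  (t=2,i=13, bit15=0)
  nb .###.: next=#  (t=0,i=3, bit14=1)
  nb .##.#: next=.  (t=0,i=10, bit13=0)
  nb .##..: next=.  (t=1,i=3, bit12=0)
  nb .#.##: next=#  (t=0,i=21, bit11=1)
  nb .#.#.: next=.  (t=0,i=13, bit10=0)
  nb .#..#: next=#  (t=0,i=7, bit9=1)
  nb .#...: next=.  (t=1,i=10, bit8=0)
  nb ..###: next=#  (t=0,i=2, bit7=1)
  nb ..##.: next=#  (t=0,i=9, bit6=1)
  nb ..#.#: next=#  (t=1,i=21, bit5=1)
  nb ..#..: next=#  (t=2,i=2, bit4=1)
  nb ...##: next=#  (t=11,i=13, bit3=1)
  nb ...#.: next=.  (t=1,i=20, bit2=0)
  nb ....#: next=#  (t=1,i=19, bit1=1)
  nb .....: next=#  (t=1,i=12, bit0=1)
  bits 01011001000100100100101011111011 = 1494371067

1494371067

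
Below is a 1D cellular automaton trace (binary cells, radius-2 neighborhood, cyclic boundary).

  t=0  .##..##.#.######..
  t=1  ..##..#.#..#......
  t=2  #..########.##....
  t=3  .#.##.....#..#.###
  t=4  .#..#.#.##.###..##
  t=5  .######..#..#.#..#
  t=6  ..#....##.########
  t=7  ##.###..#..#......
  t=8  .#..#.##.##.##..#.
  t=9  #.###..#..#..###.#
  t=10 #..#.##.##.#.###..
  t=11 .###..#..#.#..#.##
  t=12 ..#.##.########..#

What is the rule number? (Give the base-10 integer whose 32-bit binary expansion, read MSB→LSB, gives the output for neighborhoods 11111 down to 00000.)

573962150

  [31] ##### => .  t=0,i=12
  [30] ####. => .  t=0,i=14
  [29] ###.# => #  t=2,i=10
  [28] ###.. => .  t=0,i=15
  [27] ##.## => .  t=2,i=11
  [26] ##.#. => .  t=0,i=7
  [25] ##..# => #  t=0,i=3
  [24] ##... => .  t=0,i=16
  [23] #.### => .  t=0,i=10
  [22] #.##. => .  t=2,i=12
  [21] #.#.# => #  t=0,i=8
  [20] #.#.. => #  t=1,i=8
  [19] #..## => .  t=0,i=4
  [18] #..#. => #  t=1,i=5
  [17] #...# => .  t=0,i=17
  [16] #.... => #  t=1,i=13
  [15] .#### => #  t=0,i=11
  [14] .###. => #  t=3,i=16
  [13] .##.# => #  t=0,i=6
  [12] .##.. => #  t=0,i=2
  [11] .#.## => .  t=0,i=9
  [10] .#.#. => #  t=1,i=7
  [9] .#..# => #  t=1,i=9
  [8] .#... => #  t=1,i=12
  [7] ..### => #  t=2,i=3
  [6] ..##. => .  t=0,i=1
  [5] ..#.# => #  t=1,i=6
  [4] ..#.. => .  t=1,i=11
  [3] ...## => .  t=0,i=0
  [2] ...#. => #  t=2,i=17
  [1] ....# => #  t=1,i=0
  [0] ..... => .  t=1,i=14
  bits 00100010001101011111011110100110 = 573962150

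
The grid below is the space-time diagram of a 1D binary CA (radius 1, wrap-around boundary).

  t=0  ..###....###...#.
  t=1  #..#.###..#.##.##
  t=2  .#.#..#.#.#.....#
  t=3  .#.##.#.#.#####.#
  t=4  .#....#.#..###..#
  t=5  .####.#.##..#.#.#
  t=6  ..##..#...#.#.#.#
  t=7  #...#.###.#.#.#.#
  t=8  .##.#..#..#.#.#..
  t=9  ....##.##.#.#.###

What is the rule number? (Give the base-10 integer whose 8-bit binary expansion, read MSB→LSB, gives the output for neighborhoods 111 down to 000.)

149

  ###|#  b7=1 t=0,i=3
  ##.|.  b6=0 t=0,i=4
  #.#|.  b5=0 t=1,i=4
  #..|#  b4=1 t=0,i=5
  .##|.  b3=0 t=0,i=2
  .#.|#  b2=1 t=0,i=15
  ..#|.  b1=0 t=0,i=1
  ...|#  b0=1 t=0,i=0
  bits 10010101 = 149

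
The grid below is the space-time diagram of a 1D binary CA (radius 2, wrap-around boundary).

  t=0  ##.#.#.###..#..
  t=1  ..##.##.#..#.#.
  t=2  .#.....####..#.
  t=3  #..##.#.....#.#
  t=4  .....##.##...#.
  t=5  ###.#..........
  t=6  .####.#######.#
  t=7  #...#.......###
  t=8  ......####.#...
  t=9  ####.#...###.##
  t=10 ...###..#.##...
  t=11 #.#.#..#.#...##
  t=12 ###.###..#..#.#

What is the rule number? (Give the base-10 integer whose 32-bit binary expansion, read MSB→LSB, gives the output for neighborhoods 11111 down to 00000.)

607472137

  nb #####: next=.  (t=6,i=8, bit31=0)
  nb ####.: next=.  (t=2,i=9, bit30=0)
  nb ###.#: next=#  (t=5,i=2, bit29=1)
  nb ###..: next=.  (t=0,i=9, bit28=0)
  nb ##.##: next=.  (t=1,i=4, bit27=0)
  nb ##.#.: next=#  (t=0,i=2, bit26=1)
  nb ##..#: next=.  (t=0,i=10, bit25=0)
  nb ##...: next=.  (t=4,i=10, bit24=0)
  nb #.###: next=.  (t=0,i=7, bit23=0)
  nb #.##.: next=.  (t=1,i=5, bit22=0)
  nb #.#.#: next=#  (t=0,i=3, bit21=1)
  nb #.#..: next=#  (t=1,i=8, bit20=1)
  nb #..##: next=.  (t=0,i=14, bit19=0)
  nb #..#.: next=#  (t=0,i=11, bit18=1)
  nb #...#: next=.  (t=1,i=0, bit17=0)
  nb #....: next=#  (t=2,i=3, bit16=1)
  nb .####: next=.  (t=2,i=8, bit15=0)
  nb .###.: next=#  (t=0,i=8, bit14=1)
  nb .##.#: next=.  (t=0,i=1, bit13=0)
  nb .##..: next=.  (t=3,i=0, bit12=0)
  nb .#.##: next=#  (t=0,i=6, bit11=1)
  nb .#.#.: next=.  (t=0,i=4, bit10=0)
  nb .#..#: next=#  (t=0,i=13, bit9=1)
  nb .#...: next=.  (t=1,i=14, bit8=0)
  nb ..###: next=.  (t=2,i=7, bit7=0)
  nb ..##.: next=.  (t=0,i=0, bit6=0)
  nb ..#.#: next=.  (t=1,i=11, bit5=0)
  nb ..#..: next=.  (t=0,i=12, bit4=0)
  nb ...##: next=#  (t=1,i=1, bit3=1)
  nb ...#.: next=.  (t=3,i=11, bit2=0)
  nb ....#: next=.  (t=2,i=5, bit1=0)
  nb .....: next=#  (t=2,i=4, bit0=1)
  bits 00100100001101010100101000001001 = 607472137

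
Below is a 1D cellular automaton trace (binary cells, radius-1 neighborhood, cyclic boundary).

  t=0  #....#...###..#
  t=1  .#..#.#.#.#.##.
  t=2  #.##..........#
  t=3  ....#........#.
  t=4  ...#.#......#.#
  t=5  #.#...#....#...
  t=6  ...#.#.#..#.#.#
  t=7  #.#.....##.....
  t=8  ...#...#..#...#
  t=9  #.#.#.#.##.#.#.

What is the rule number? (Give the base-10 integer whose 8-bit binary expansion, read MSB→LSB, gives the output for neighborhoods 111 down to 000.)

146

  nb ###: next=#  (t=0,i=10, bit7=1)
  nb ##.: next=.  (t=0,i=0, bit6=0)
  nb #.#: next=.  (t=1,i=5, bit5=0)
  nb #..: next=#  (t=0,i=1, bit4=1)
  nb .##: next=.  (t=0,i=9, bit3=0)
  nb .#.: next=.  (t=0,i=5, bit2=0)
  nb ..#: next=#  (t=0,i=4, bit1=1)
  nb ...: next=.  (t=0,i=2, bit0=0)
  bits 10010010 = 146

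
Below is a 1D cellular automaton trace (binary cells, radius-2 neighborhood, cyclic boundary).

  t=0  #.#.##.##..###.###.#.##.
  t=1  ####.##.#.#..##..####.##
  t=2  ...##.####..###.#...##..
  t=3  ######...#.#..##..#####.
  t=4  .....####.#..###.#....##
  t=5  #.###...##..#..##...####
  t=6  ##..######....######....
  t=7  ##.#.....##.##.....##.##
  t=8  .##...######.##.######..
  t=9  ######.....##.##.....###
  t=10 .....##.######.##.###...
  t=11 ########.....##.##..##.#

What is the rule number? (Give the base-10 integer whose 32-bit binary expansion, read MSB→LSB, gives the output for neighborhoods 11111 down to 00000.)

  ##### -> .   bit 31 = 0  t=1,i=0
  ####. -> .   bit 30 = 0  t=1,i=2
  ###.# -> #   bit 29 = 1  t=0,i=13
  ###.. -> #   bit 28 = 1  t=2,i=9
  ##.## -> #   bit 27 = 1  t=0,i=6
  ##.#. -> #   bit 26 = 1  t=0,i=18
  ##..# -> .   bit 25 = 0  t=0,i=9
  ##... -> #   bit 24 = 1  t=2,i=22
  #.### -> .   bit 23 = 0  t=0,i=15
  #.##. -> .   bit 22 = 0  t=0,i=4
  #.#.# -> #   bit 21 = 1  t=0,i=0
  #.#.. -> .   bit 20 = 0  t=1,i=10
  #..## -> #   bit 19 = 1  t=0,i=10
  #..#. -> .   bit 18 = 0  t=5,i=11
  #...# -> #   bit 17 = 1  t=2,i=18
  #.... -> .   bit 16 = 0  t=2,i=23
  .#### -> .   bit 15 = 0  t=1,i=18
  .###. -> .   bit 14 = 0  t=0,i=12
  .##.# -> #   bit 13 = 1  t=0,i=5
  .##.. -> #   bit 12 = 1  t=0,i=8
  .#.## -> #   bit 11 = 1  t=0,i=3
  .#.#. -> #   bit 10 = 1  t=0,i=1
  .#..# -> .   bit 9 = 0  t=1,i=11
  .#... -> .   bit 8 = 0  t=2,i=17
  ..### -> .   bit 7 = 0  t=0,i=11
  ..##. -> #   bit 6 = 1  t=1,i=13
  ..#.# -> .   bit 5 = 0  t=3,i=9
  ..#.. -> .   bit 4 = 0  t=5,i=12
  ...## -> #   bit 3 = 1  t=2,i=2
  ...#. -> #   bit 2 = 1  t=3,i=8
  ....# -> #   bit 1 = 1  t=2,i=1
  ..... -> #   bit 0 = 1  t=2,i=0
  bits 00111101001010100011110001001111 = 1026178127

1026178127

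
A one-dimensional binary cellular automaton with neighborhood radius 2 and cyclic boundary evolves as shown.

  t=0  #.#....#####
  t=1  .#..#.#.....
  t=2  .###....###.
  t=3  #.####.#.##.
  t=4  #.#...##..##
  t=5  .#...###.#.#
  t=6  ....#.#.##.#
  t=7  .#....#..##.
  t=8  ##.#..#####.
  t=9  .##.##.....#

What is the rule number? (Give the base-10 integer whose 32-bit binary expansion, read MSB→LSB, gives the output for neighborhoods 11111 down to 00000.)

  [31] ##### => .  t=0,i=9
  [30] ####. => .  t=0,i=11
  [29] ###.# => .  t=0,i=0
  [28] ###.. => #  t=2,i=3
  [27] ##.## => #  t=8,i=11
  [26] ##.#. => #  t=0,i=1
  [25] ##..# => .  t=2,i=11
  [24] ##... => #  t=2,i=4
  [23] #.### => #  t=3,i=2
  [22] #.##. => .  t=3,i=9
  [21] #.#.# => #  t=3,i=0
  [20] #.#.. => .  t=0,i=2
  [19] #..## => #  t=2,i=0
  [18] #..#. => #  t=1,i=3
  [17] #...# => .  t=4,i=4
  [16] #.... => #  t=0,i=4
  [15] .#### => .  t=0,i=8
  [14] .###. => #  t=2,i=2
  [13] .##.# => #  t=3,i=10
  [12] .##.. => #  t=4,i=7
  [11] .#.## => .  t=3,i=1
  [10] .#.#. => .  t=1,i=5
  [9] .#..# => #  t=1,i=2
  [8] .#... => .  t=0,i=3
  [7] ..### => .  t=0,i=7
  [6] ..##. => #  t=4,i=6
  [5] ..#.# => .  t=1,i=4
  [4] ..#.. => #  t=1,i=1
  [3] ...## => #  t=0,i=6
  [2] ...#. => .  t=1,i=0
  [1] ....# => .  t=0,i=5
  [0] ..... => #  t=1,i=9
  bits 00011101101011010111001001011001 = 497906265

497906265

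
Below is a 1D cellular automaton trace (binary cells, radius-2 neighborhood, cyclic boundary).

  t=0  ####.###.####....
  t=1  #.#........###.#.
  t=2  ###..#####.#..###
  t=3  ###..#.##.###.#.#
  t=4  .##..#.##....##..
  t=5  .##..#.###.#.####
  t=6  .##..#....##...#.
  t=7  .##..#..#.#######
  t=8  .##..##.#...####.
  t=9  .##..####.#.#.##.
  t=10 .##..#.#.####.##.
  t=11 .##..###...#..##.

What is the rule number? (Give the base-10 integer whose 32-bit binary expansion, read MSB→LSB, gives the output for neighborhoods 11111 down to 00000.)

3581032183

  ##### -> #   bit 31 = 1  t=2,i=0
  ####. -> #   bit 30 = 1  t=0,i=2
  ###.# -> .   bit 29 = 0  t=0,i=3
  ###.. -> #   bit 28 = 1  t=0,i=12
  ##.## -> .   bit 27 = 0  t=0,i=4
  ##.#. -> #   bit 26 = 1  t=1,i=14
  ##..# -> .   bit 25 = 0  t=2,i=3
  ##... -> #   bit 24 = 1  t=0,i=13
  #.### -> .   bit 23 = 0  t=0,i=5
  #.##. -> #   bit 22 = 1  t=3,i=7
  #.#.# -> #   bit 21 = 1  t=1,i=0
  #.#.. -> #   bit 20 = 1  t=1,i=2
  #..## -> .   bit 19 = 0  t=2,i=4
  #..#. -> .   bit 18 = 0  t=3,i=4
  #...# -> #   bit 17 = 1  t=4,i=16
  #.... -> .   bit 16 = 0  t=0,i=14
  .#### -> .   bit 15 = 0  t=0,i=1
  .###. -> .   bit 14 = 0  t=0,i=6
  .##.# -> #   bit 13 = 1  t=3,i=8
  .##.. -> #   bit 12 = 1  t=4,i=2
  .#.## -> .   bit 11 = 0  t=3,i=6
  .#.#. -> #   bit 10 = 1  t=1,i=1
  .#..# -> #   bit 9 = 1  t=2,i=12
  .#... -> .   bit 8 = 0  t=1,i=3
  ..### -> #   bit 7 = 1  t=0,i=0
  ..##. -> #   bit 6 = 1  t=4,i=1
  ..#.# -> #   bit 5 = 1  t=3,i=5
  ..#.. -> #   bit 4 = 1  t=6,i=5
  ...## -> .   bit 3 = 0  t=0,i=16
  ...#. -> #   bit 2 = 1  t=6,i=14
  ....# -> #   bit 1 = 1  t=0,i=15
  ..... -> #   bit 0 = 1  t=1,i=5
  bits 11010101011100100011011011110111 = 3581032183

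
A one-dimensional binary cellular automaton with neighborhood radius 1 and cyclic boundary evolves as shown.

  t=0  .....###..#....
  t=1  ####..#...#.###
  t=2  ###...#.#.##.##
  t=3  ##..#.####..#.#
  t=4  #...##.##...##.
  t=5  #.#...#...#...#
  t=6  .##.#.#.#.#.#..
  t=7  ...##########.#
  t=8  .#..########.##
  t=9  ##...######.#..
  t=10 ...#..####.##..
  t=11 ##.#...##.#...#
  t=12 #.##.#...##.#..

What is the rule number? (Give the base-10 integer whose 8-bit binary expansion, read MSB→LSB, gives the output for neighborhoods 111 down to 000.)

165

  ###|#  b7=1 t=0,i=6
  ##.|.  b6=0 t=0,i=7
  #.#|#  b5=1 t=1,i=11
  #..|.  b4=0 t=0,i=8
  .##|.  b3=0 t=0,i=5
  .#.|#  b2=1 t=0,i=10
  ..#|.  b1=0 t=0,i=4
  ...|#  b0=1 t=0,i=0
  bits 10100101 = 165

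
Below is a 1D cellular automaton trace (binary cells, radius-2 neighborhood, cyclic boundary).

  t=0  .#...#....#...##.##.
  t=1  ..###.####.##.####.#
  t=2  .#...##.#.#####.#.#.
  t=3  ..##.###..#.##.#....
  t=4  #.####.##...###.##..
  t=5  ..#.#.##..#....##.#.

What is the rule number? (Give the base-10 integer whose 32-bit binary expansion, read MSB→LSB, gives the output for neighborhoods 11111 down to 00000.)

  #####|#  b31=1 t=2,i=12
  ####.|#  b30=1 t=1,i=8
  ###.#|.  b29=0 t=1,i=4
  ###..|#  b28=1 t=3,i=7
  ##.##|#  b27=1 t=0,i=16
  ##.#.|#  b26=1 t=1,i=18
  ##..#|#  b25=1 t=0,i=19
  ##...|.  b24=0 t=4,i=9
  #.###|#  b23=1 t=1,i=6
  #.##.|#  b22=1 t=0,i=17
  #.#.#|.  b21=0 t=2,i=8
  #.#..|.  b20=0 t=1,i=19
  #..##|#  b19=1 t=1,i=1
  #..#.|.  b18=0 t=0,i=0
  #...#|#  b17=1 t=0,i=3
  #....|#  b16=1 t=0,i=7
  .####|.  b15=0 t=1,i=7
  .###.|.  b14=0 t=1,i=3
  .##.#|#  b13=1 t=0,i=15
  .##..|.  b12=0 t=0,i=18
  .#.##|.  b11=0 t=2,i=9
  .#.#.|.  b10=0 t=2,i=17
  .#..#|.  b9=0 t=1,i=0
  .#...|#  b8=1 t=0,i=2
  ..###|.  b7=0 t=1,i=2
  ..##.|#  b6=1 t=0,i=14
  ..#.#|.  b5=0 t=3,i=10
  ..#..|.  b4=0 t=0,i=1
  ...##|.  b3=0 t=0,i=13
  ...#.|#  b2=1 t=0,i=4
  ....#|#  b1=1 t=0,i=8
  .....|.  b0=0 t=3,i=18
  bits 11011110110010110010000101000110 = 3737854278

3737854278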